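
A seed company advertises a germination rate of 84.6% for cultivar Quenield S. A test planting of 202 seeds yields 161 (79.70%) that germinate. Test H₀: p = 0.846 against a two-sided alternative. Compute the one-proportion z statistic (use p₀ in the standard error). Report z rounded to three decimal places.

p̂ = 161/202 = 0.79703.
Standard error under H₀: √(0.846×0.154/202) = 0.02540.
z = (0.79703 − 0.846)/0.02540 = -0.04897/0.02540 = -1.928.
p-value = 2·P(Z > 1.928) ≈ 0.0538.

z = -1.928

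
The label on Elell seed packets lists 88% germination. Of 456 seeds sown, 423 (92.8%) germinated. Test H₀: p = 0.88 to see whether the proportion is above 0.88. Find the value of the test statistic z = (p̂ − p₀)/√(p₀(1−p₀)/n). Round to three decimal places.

p̂ = 423/456 ≈ 0.927632.
Standard error under H₀: √(0.88×0.12/456) = 0.015218.
z = (0.927632 − 0.88)/0.015218 = 0.047632/0.015218 = 3.130.
p-value = P(Z > 3.130) ≈ 0.0009.

z = 3.130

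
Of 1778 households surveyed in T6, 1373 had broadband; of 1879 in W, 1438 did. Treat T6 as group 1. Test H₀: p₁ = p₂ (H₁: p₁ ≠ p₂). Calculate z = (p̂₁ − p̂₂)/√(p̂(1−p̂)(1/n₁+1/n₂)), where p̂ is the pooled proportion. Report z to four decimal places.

z = 0.4957

p̂₁ = 1373/1778 ≈ 0.7722160, p̂₂ = 1438/1879 ≈ 0.7653007.
Pooled p̂ = (1373+1438)/(1778+1879) = 2811/3657 = 0.7686628.
SE = √(p̂(1−p̂)(1/n₁+1/n₂)) = √(0.7686628·0.2313372·0.00109463) = √(0.000194647) = 0.0139516.
z = (0.7722160 − 0.7653007)/0.0139516 = 0.0069153/0.0139516 = 0.4957.
Two-sided p-value ≈ 2·Φ(−0.496) = 0.6201.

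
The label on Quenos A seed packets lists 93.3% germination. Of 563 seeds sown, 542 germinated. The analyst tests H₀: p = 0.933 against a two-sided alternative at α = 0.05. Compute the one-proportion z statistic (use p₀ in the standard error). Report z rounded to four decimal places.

z = 2.8186

p̂ = 542/563 = 0.962700.
Standard error under H₀: √(0.933×0.067/563) = 0.010537.
z = (0.962700 − 0.933)/0.010537 = 0.029700/0.010537 = 2.8186.
p-value = 2·P(Z > 2.819) ≈ 0.0048; since p < α = 0.05, reject H₀.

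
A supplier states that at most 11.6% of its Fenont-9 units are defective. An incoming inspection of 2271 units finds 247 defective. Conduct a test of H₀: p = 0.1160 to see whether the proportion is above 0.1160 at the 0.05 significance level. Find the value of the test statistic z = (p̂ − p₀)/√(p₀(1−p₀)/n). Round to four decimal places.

p̂ = 247/2271 ≈ 0.1087627.
Standard error under H₀: √(0.116×0.884/2271) = 0.0067196.
z = (0.1087627 − 0.116)/0.0067196 = -0.0072373/0.0067196 = -1.0770.
p-value = P(Z > -1.077) ≈ 0.8593, so at α = 0.05 we fail to reject H₀.

z = -1.0770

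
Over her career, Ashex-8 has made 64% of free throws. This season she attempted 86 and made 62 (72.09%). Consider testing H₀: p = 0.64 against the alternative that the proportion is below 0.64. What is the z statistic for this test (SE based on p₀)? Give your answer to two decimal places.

p̂ = 62/86 = 0.7209.
SE = √(p₀(1−p₀)/n) = √(0.2304/86) = 0.0518.
z = (0.7209 − 0.64)/0.0518 = 0.0809/0.0518 = 1.56.
p-value = P(Z < 1.564) ≈ 0.9410.

z = 1.56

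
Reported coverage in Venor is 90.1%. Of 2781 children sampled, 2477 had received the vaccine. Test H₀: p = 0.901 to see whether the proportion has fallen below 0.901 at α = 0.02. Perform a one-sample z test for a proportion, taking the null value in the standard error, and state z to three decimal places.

p̂ = 2477/2781 ≈ 0.890687.
Under H₀, SE = √(0.901·0.099/2781) = √(3.20744e-05) = 0.005663.
z = (0.890687 − 0.901)/0.005663 = -0.010313/0.005663 = -1.821.
p-value = P(Z < -1.821) ≈ 0.0343. With α = 0.02, fail to reject H₀.

z = -1.821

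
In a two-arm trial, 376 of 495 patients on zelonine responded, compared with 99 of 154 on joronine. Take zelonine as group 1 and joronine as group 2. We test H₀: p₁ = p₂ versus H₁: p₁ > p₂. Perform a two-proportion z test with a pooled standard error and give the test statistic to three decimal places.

p̂₁ = 376/495 ≈ 0.75960, p̂₂ = 99/154 ≈ 0.64286.
Pooled p̂ = (376+99)/(495+154) = 475/649 = 0.73190.
SE = √(p̂(1−p̂)(1/n₁+1/n₂)) = √(0.73190·0.26810·0.00851371) = √(0.0016706) = 0.04087.
z = (0.75960 − 0.64286)/0.04087 = 0.11674/0.04087 = 2.856.
p-value = P(Z > 2.856) ≈ 0.0021.

z = 2.856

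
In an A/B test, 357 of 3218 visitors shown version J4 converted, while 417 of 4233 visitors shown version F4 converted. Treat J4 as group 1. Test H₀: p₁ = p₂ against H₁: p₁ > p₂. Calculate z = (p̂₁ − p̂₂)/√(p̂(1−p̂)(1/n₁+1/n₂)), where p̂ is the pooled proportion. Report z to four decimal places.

z = 1.7415

p̂₁ = 357/3218 = 0.1109385, p̂₂ = 417/4233 = 0.0985117.
Pooled p̂ = (357+417)/(3218+4233) = 774/7451 = 0.1038787.
SE = √(0.0930879 × 0.000546991) = 0.0071357.
z = (0.1109385 − 0.0985117)/0.0071357 = 0.0124268/0.0071357 = 1.7415.
p-value = P(Z > 1.741) ≈ 0.0408.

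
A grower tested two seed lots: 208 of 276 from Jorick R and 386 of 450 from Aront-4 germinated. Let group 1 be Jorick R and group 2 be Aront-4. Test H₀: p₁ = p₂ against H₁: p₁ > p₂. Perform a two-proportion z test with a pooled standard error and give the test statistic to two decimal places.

p̂₁ = 208/276 ≈ 0.7536, p̂₂ = 386/450 ≈ 0.8578.
Pooled p̂ = (208+386)/(276+450) = 594/726 = 0.8182.
SE = √(p̂(1−p̂)(1/n₁+1/n₂)) = √(0.8182·0.1818·0.00584541) = √(0.000869565) = 0.0295.
z = (0.7536 − 0.8578)/0.0295 = -0.1042/0.0295 = -3.53.
p-value = P(Z > -3.532) ≈ 0.9998.

z = -3.53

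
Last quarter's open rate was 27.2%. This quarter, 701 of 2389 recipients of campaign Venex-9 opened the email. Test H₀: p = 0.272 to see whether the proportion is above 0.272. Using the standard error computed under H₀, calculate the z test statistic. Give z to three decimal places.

z = 2.354

p̂ = 701/2389 = 0.293428.
Standard error under H₀: √(0.272×0.728/2389) = 0.009104.
z = (0.293428 − 0.272)/0.009104 = 0.021428/0.009104 = 2.354.
p-value = P(Z > 2.354) ≈ 0.0093.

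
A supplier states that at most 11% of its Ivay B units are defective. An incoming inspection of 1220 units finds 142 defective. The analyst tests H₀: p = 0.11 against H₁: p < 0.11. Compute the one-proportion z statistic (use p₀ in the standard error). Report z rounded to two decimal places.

p̂ = 142/1220 ≈ 0.1164.
SE = √(p₀(1−p₀)/n) = √(0.0979/1220) = 0.0090.
z = (0.1164 − 0.11)/0.0090 = 0.0064/0.0090 = 0.71.
p-value = P(Z < 0.714) ≈ 0.7623.

z = 0.71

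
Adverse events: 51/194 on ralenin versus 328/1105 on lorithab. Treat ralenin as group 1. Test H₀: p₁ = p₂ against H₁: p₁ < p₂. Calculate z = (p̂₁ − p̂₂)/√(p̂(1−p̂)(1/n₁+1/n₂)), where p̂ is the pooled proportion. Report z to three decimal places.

p̂₁ = 51/194 = 0.26289, p̂₂ = 328/1105 = 0.29683.
Pooled p̂ = (51+328)/(194+1105) = 379/1299 = 0.29176.
SE = √(p̂(1−p̂)(1/n₁+1/n₂)) = √(0.29176·0.70824·0.00605962) = √(0.00125214) = 0.03539.
z = (0.26289 − 0.29683)/0.03539 = -0.03394/0.03539 = -0.959.

z = -0.959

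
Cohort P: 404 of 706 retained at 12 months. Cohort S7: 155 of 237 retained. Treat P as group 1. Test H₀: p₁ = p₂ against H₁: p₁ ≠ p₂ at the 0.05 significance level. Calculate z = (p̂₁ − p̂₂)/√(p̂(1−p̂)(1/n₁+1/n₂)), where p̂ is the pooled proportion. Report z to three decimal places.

z = -2.217

p̂₁ = 404/706 ≈ 0.57224, p̂₂ = 155/237 ≈ 0.65401.
Pooled p̂ = (404+155)/(706+237) = 559/943 = 0.59279.
SE = √(p̂(1−p̂)(1/n₁+1/n₂)) = √(0.59279·0.40721·0.00563584) = √(0.00136044) = 0.03688.
z = (0.57224 − 0.65401)/0.03688 = -0.08177/0.03688 = -2.217.
Two-sided p-value ≈ 2·Φ(−2.217) = 0.0266, so at α = 0.05 we reject H₀.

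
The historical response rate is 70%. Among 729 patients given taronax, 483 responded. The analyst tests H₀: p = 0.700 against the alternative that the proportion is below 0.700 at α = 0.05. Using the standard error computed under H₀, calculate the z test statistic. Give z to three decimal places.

p̂ = 483/729 = 0.662551.
SE = √(p₀(1−p₀)/n) = √(0.21/729) = 0.016973.
z = (0.662551 − 0.7)/0.016973 = -0.037449/0.016973 = -2.206.
p-value = P(Z < -2.206) ≈ 0.0137. With α = 0.05, reject H₀.

z = -2.206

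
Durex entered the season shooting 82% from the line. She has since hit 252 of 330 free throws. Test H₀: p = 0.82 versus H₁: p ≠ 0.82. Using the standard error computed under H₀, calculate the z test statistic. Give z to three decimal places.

p̂ = 252/330 ≈ 0.76364.
Under H₀, SE = √(0.82·0.18/330) = √(0.000447273) = 0.02115.
z = (0.76364 − 0.82)/0.02115 = -0.05636/0.02115 = -2.665.

z = -2.665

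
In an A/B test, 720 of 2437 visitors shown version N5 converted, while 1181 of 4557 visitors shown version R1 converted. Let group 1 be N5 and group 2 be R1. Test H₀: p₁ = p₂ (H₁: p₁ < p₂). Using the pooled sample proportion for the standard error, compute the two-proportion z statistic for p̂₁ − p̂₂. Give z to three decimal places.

z = 3.250

p̂₁ = 720/2437 = 0.295445, p̂₂ = 1181/4557 = 0.259162.
Pooled p̂ = (720+1181)/(2437+4557) = 1901/6994 = 0.271804.
SE = √(p̂(1−p̂)(1/n₁+1/n₂)) = √(0.271804·0.728196·0.000629783) = √(0.000124651) = 0.011165.
z = (0.295445 − 0.259162)/0.011165 = 0.036283/0.011165 = 3.250.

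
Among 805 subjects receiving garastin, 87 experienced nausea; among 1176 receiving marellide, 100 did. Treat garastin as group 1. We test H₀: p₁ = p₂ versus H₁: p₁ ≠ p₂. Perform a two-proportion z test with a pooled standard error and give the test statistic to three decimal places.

p̂₁ = 87/805 = 0.10807, p̂₂ = 100/1176 = 0.08503.
Pooled p̂ = (87+100)/(805+1176) = 187/1981 = 0.09440.
SE = √(p̂(1−p̂)(1/n₁+1/n₂)) = √(0.09440·0.90560·0.00209258) = √(0.000178886) = 0.01337.
z = (0.10807 − 0.08503)/0.01337 = 0.02304/0.01337 = 1.723.
Two-sided p-value ≈ 2·Φ(−1.723) = 0.0849.

z = 1.723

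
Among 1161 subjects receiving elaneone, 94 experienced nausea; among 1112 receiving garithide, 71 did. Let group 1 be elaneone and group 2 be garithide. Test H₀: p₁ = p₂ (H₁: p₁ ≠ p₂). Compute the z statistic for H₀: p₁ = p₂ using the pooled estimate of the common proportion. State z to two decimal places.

p̂₁ = 94/1161 = 0.08096, p̂₂ = 71/1112 = 0.06385.
Pooled p̂ = (94+71)/(1161+1112) = 165/2273 = 0.07259.
SE = √(p̂(1−p̂)(1/n₁+1/n₂)) = √(0.07259·0.92741·0.00176061) = √(0.000118527) = 0.01089.
z = (0.08096 − 0.06385)/0.01089 = 0.01711/0.01089 = 1.57.

z = 1.57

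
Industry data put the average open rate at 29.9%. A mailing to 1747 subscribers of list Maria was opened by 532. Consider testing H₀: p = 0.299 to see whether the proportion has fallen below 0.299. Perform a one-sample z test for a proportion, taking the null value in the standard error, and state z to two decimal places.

p̂ = 532/1747 = 0.3045.
Under H₀, SE = √(0.299·0.701/1747) = √(0.000119977) = 0.0110.
z = (0.3045 − 0.299)/0.0110 = 0.0055/0.0110 = 0.50.

z = 0.50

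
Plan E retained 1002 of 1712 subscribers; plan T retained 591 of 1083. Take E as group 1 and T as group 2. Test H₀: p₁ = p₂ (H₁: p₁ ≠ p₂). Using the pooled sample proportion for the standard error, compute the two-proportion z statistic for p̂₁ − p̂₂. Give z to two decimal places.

p̂₁ = 1002/1712 ≈ 0.5853, p̂₂ = 591/1083 ≈ 0.5457.
Pooled p̂ = (1002+591)/(1712+1083) = 1593/2795 = 0.5699.
SE = √(0.245108 × 0.00150747) = 0.0192.
z = (0.5853 − 0.5457)/0.0192 = 0.0396/0.0192 = 2.06.

z = 2.06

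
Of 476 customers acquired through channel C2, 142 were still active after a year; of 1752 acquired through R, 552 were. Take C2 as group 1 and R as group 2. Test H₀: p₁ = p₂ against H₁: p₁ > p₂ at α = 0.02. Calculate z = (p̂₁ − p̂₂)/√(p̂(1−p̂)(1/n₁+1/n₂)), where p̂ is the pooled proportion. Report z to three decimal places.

p̂₁ = 142/476 = 0.29832, p̂₂ = 552/1752 = 0.31507.
Pooled p̂ = (142+552)/(476+1752) = 694/2228 = 0.31149.
SE = √(p̂(1−p̂)(1/n₁+1/n₂)) = √(0.31149·0.68851·0.00267162) = √(0.000572966) = 0.02394.
z = (0.29832 − 0.31507)/0.02394 = -0.01675/0.02394 = -0.700.
p-value = P(Z > -0.700) ≈ 0.7580. With α = 0.02, fail to reject H₀.

z = -0.700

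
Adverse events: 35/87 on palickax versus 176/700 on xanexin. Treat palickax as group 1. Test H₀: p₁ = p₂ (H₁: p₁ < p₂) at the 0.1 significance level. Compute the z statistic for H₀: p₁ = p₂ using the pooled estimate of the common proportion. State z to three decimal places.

p̂₁ = 35/87 ≈ 0.40230, p̂₂ = 176/700 ≈ 0.25143.
Pooled p̂ = (35+176)/(87+700) = 211/787 = 0.26811.
SE = √(0.196226 × 0.0129228) = 0.05036.
z = (0.40230 − 0.25143)/0.05036 = 0.15087/0.05036 = 2.996.
p-value = P(Z < 2.996) ≈ 0.9986, so at α = 0.1 we fail to reject H₀.

z = 2.996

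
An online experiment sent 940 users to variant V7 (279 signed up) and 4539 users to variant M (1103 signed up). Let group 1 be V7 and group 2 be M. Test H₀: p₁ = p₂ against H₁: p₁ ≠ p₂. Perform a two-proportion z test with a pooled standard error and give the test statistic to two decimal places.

p̂₁ = 279/940 = 0.29681, p̂₂ = 1103/4539 = 0.24301.
Pooled p̂ = (279+1103)/(940+4539) = 1382/5479 = 0.25224.
SE = √(0.188613 × 0.00128414) = 0.01556.
z = (0.29681 − 0.24301)/0.01556 = 0.05380/0.01556 = 3.46.
Two-sided p-value ≈ 2·Φ(−3.457) = 0.0005.

z = 3.46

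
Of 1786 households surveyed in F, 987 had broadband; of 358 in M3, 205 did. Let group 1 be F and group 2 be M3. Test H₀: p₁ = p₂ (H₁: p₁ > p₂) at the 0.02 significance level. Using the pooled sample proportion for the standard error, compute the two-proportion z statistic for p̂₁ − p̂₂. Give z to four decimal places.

z = -0.6949

p̂₁ = 987/1786 = 0.552632, p̂₂ = 205/358 = 0.572626.
Pooled p̂ = (987+205)/(1786+358) = 1192/2144 = 0.555970.
SE = √(p̂(1−p̂)(1/n₁+1/n₂)) = √(0.555970·0.444030·0.00335321) = √(0.000827797) = 0.028771.
z = (0.552632 − 0.572626)/0.028771 = -0.019994/0.028771 = -0.6949.
p-value = P(Z > -0.695) ≈ 0.7565; since p > α = 0.02, fail to reject H₀.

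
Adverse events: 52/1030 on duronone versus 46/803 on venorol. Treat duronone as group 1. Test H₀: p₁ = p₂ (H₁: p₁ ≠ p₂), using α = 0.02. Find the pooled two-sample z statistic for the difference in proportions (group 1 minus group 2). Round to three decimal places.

z = -0.642

p̂₁ = 52/1030 ≈ 0.05049, p̂₂ = 46/803 ≈ 0.05729.
Pooled p̂ = (52+46)/(1030+803) = 98/1833 = 0.05346.
SE = √(0.0506058 × 0.0022162) = 0.01059.
z = (0.05049 − 0.05729)/0.01059 = -0.00680/0.01059 = -0.642.
Two-sided p-value ≈ 2·Φ(−0.642) = 0.5208; since p > α = 0.02, fail to reject H₀.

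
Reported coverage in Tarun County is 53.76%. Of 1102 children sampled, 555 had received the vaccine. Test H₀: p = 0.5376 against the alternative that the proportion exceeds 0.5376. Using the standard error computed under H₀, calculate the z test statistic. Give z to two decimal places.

z = -2.26

p̂ = 555/1102 ≈ 0.50363.
Standard error under H₀: √(0.5376×0.4624/1102) = 0.01502.
z = (0.50363 − 0.5376)/0.01502 = -0.03397/0.01502 = -2.26.
p-value = P(Z > -2.262) ≈ 0.9881.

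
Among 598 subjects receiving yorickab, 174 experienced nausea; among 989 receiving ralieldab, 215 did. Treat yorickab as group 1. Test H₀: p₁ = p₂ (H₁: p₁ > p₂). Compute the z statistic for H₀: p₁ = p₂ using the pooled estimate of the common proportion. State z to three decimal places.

p̂₁ = 174/598 ≈ 0.290970, p̂₂ = 215/989 ≈ 0.217391.
Pooled p̂ = (174+215)/(598+989) = 389/1587 = 0.245117.
SE = √(0.185034 × 0.00268336) = 0.022283.
z = (0.290970 − 0.217391)/0.022283 = 0.073579/0.022283 = 3.302.

z = 3.302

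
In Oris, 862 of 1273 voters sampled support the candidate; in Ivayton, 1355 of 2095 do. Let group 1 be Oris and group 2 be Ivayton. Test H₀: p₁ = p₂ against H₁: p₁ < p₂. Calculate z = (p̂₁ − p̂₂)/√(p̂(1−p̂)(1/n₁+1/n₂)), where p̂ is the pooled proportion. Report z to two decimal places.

z = 1.80

p̂₁ = 862/1273 ≈ 0.67714, p̂₂ = 1355/2095 ≈ 0.64678.
Pooled p̂ = (862+1355)/(1273+2095) = 2217/3368 = 0.65825.
SE = √(0.224956 × 0.00126287) = 0.01685.
z = (0.67714 − 0.64678)/0.01685 = 0.03036/0.01685 = 1.80.
p-value = P(Z < 1.801) ≈ 0.9642.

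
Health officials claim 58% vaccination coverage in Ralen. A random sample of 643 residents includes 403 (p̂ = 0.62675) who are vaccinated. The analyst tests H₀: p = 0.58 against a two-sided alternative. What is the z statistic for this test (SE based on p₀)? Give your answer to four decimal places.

p̂ = 403/643 ≈ 0.6267496.
SE = √(p₀(1−p₀)/n) = √(0.2436/643) = 0.0194640.
z = (0.6267496 − 0.58)/0.0194640 = 0.0467496/0.0194640 = 2.4018.
p-value = 2·P(Z > 2.402) ≈ 0.0163.

z = 2.4018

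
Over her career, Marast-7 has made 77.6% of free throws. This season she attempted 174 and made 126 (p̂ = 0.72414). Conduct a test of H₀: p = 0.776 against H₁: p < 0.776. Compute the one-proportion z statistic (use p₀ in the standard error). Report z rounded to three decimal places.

p̂ = 126/174 = 0.72414.
SE = √(p₀(1−p₀)/n) = √(0.17382/174) = 0.03161.
z = (0.72414 − 0.776)/0.03161 = -0.05186/0.03161 = -1.641.

z = -1.641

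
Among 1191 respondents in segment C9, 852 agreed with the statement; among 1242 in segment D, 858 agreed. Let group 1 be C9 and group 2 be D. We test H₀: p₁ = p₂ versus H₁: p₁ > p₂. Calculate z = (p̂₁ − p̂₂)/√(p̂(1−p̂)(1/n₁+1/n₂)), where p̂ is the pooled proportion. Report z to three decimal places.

p̂₁ = 852/1191 = 0.715365, p̂₂ = 858/1242 = 0.690821.
Pooled p̂ = (852+858)/(1191+1242) = 1710/2433 = 0.702836.
SE = √(p̂(1−p̂)(1/n₁+1/n₂)) = √(0.702836·0.297164·0.00164478) = √(0.000343525) = 0.018534.
z = (0.715365 − 0.690821)/0.018534 = 0.024544/0.018534 = 1.324.
p-value = P(Z > 1.324) ≈ 0.0927.

z = 1.324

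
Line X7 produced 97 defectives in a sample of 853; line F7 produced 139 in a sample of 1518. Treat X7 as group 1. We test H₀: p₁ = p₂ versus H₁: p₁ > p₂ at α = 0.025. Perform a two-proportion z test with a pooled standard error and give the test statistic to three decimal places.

p̂₁ = 97/853 = 0.11372, p̂₂ = 139/1518 = 0.09157.
Pooled p̂ = (97+139)/(853+1518) = 236/2371 = 0.09954.
SE = √(p̂(1−p̂)(1/n₁+1/n₂)) = √(0.09954·0.90046·0.00183109) = √(0.000164118) = 0.01281.
z = (0.11372 − 0.09157)/0.01281 = 0.02215/0.01281 = 1.729.
p-value = P(Z > 1.729) ≈ 0.0419. With α = 0.025, fail to reject H₀.

z = 1.729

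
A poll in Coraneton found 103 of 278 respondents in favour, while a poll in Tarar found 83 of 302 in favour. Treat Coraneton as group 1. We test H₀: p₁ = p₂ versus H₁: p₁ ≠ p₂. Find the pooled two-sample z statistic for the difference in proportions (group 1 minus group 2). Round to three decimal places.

p̂₁ = 103/278 = 0.37050, p̂₂ = 83/302 = 0.27483.
Pooled p̂ = (103+83)/(278+302) = 186/580 = 0.32069.
SE = √(0.217848 × 0.00690838) = 0.03879.
z = (0.37050 − 0.27483)/0.03879 = 0.09567/0.03879 = 2.466.

z = 2.466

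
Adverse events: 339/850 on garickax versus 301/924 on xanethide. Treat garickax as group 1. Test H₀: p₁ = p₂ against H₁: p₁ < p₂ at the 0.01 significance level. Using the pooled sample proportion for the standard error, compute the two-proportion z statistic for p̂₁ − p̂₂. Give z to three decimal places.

z = 3.201

p̂₁ = 339/850 = 0.398824, p̂₂ = 301/924 = 0.325758.
Pooled p̂ = (339+301)/(850+924) = 640/1774 = 0.360767.
SE = √(p̂(1−p̂)(1/n₁+1/n₂)) = √(0.360767·0.639233·0.00225872) = √(0.000520893) = 0.022823.
z = (0.398824 − 0.325758)/0.022823 = 0.073066/0.022823 = 3.201.
p-value = P(Z < 3.201) ≈ 0.9993, so at α = 0.01 we fail to reject H₀.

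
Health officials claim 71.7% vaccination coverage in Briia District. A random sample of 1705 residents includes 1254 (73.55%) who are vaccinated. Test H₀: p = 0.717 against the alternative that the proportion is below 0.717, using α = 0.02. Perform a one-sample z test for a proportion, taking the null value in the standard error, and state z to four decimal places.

z = 1.6943

p̂ = 1254/1705 = 0.73548387.
Under H₀, SE = √(0.717·0.283/1705) = √(0.000119009) = 0.01090914.
z = (0.73548387 − 0.717)/0.01090914 = 0.01848387/0.01090914 = 1.6943.
p-value = P(Z < 1.694) ≈ 0.9549. With α = 0.02, fail to reject H₀.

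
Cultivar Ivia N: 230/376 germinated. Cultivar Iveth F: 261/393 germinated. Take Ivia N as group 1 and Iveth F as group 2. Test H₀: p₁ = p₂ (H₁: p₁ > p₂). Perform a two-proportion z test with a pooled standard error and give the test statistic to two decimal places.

p̂₁ = 230/376 = 0.6117, p̂₂ = 261/393 = 0.6641.
Pooled p̂ = (230+261)/(376+393) = 491/769 = 0.6385.
SE = √(p̂(1−p̂)(1/n₁+1/n₂)) = √(0.6385·0.3615·0.0052041) = √(0.00120121) = 0.0347.
z = (0.6117 − 0.6641)/0.0347 = -0.0524/0.0347 = -1.51.

z = -1.51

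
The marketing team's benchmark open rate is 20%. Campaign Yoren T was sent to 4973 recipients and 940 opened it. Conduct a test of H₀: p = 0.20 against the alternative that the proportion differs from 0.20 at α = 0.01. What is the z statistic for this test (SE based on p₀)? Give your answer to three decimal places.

p̂ = 940/4973 ≈ 0.189021.
Standard error under H₀: √(0.2×0.8/4973) = 0.005672.
z = (0.189021 − 0.2)/0.005672 = -0.010979/0.005672 = -1.936.
p-value = 2·P(Z > 1.936) ≈ 0.0529. With α = 0.01, fail to reject H₀.

z = -1.936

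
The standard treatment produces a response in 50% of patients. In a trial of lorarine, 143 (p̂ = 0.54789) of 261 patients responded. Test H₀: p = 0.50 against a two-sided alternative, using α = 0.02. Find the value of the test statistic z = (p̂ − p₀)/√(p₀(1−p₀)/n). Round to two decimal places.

z = 1.55

p̂ = 143/261 ≈ 0.5479.
Under H₀, SE = √(0.5·0.5/261) = √(0.000957854) = 0.0309.
z = (0.5479 − 0.5)/0.0309 = 0.0479/0.0309 = 1.55.
p-value = 2·P(Z > 1.547) ≈ 0.1218, so at α = 0.02 we fail to reject H₀.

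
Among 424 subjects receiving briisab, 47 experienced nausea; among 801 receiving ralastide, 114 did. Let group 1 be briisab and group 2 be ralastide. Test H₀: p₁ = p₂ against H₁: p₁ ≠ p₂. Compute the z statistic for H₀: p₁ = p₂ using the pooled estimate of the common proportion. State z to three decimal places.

p̂₁ = 47/424 = 0.11085, p̂₂ = 114/801 = 0.14232.
Pooled p̂ = (47+114)/(424+801) = 161/1225 = 0.13143.
SE = √(p̂(1−p̂)(1/n₁+1/n₂)) = √(0.13143·0.86857·0.00360693) = √(0.000411749) = 0.02029.
z = (0.11085 − 0.14232)/0.02029 = -0.03147/0.02029 = -1.551.
Two-sided p-value ≈ 2·Φ(−1.551) = 0.1209.

z = -1.551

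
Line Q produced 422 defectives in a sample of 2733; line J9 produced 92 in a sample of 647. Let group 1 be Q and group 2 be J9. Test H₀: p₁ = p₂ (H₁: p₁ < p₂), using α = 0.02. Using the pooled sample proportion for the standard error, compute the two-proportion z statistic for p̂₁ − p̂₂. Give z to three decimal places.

z = 0.778

p̂₁ = 422/2733 = 0.15441, p̂₂ = 92/647 = 0.14219.
Pooled p̂ = (422+92)/(2733+647) = 514/3380 = 0.15207.
SE = √(p̂(1−p̂)(1/n₁+1/n₂)) = √(0.15207·0.84793·0.00191149) = √(0.000246478) = 0.01570.
z = (0.15441 − 0.14219)/0.01570 = 0.01222/0.01570 = 0.778.
p-value = P(Z < 0.778) ≈ 0.7817, so at α = 0.02 we fail to reject H₀.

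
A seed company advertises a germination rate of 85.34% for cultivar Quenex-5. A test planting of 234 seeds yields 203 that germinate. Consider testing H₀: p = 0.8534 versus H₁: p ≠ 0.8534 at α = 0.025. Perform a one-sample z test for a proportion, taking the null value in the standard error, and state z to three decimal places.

p̂ = 203/234 ≈ 0.86752.
Standard error under H₀: √(0.8534×0.1466/234) = 0.02312.
z = (0.86752 − 0.8534)/0.02312 = 0.01412/0.02312 = 0.611.
p-value = 2·P(Z > 0.611) ≈ 0.5414, so at α = 0.025 we fail to reject H₀.

z = 0.611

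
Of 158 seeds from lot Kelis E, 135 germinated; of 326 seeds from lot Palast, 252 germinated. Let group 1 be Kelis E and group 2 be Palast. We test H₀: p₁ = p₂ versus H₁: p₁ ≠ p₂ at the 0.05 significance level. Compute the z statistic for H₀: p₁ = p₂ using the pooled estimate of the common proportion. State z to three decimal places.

z = 2.098

p̂₁ = 135/158 = 0.85443, p̂₂ = 252/326 = 0.77301.
Pooled p̂ = (135+252)/(158+326) = 387/484 = 0.79959.
SE = √(p̂(1−p̂)(1/n₁+1/n₂)) = √(0.79959·0.20041·0.0093966) = √(0.00150578) = 0.03880.
z = (0.85443 − 0.77301)/0.03880 = 0.08142/0.03880 = 2.098.
Two-sided p-value ≈ 2·Φ(−2.098) = 0.0359, so at α = 0.05 we reject H₀.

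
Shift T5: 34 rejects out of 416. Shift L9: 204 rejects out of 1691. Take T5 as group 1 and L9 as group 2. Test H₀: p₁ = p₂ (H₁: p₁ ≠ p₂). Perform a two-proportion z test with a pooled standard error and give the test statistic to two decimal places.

z = -2.25

p̂₁ = 34/416 ≈ 0.0817, p̂₂ = 204/1691 ≈ 0.1206.
Pooled p̂ = (34+204)/(416+1691) = 238/2107 = 0.1130.
SE = √(0.100198 × 0.00299521) = 0.0173.
z = (0.0817 − 0.1206)/0.0173 = -0.0389/0.0173 = -2.25.
Two-sided p-value ≈ 2·Φ(−2.246) = 0.0247.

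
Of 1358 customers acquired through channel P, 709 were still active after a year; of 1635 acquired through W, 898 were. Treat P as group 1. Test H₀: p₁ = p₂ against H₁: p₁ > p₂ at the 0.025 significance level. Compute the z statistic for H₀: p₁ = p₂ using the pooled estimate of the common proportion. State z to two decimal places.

p̂₁ = 709/1358 ≈ 0.5221, p̂₂ = 898/1635 ≈ 0.5492.
Pooled p̂ = (709+898)/(1358+1635) = 1607/2993 = 0.5369.
SE = √(p̂(1−p̂)(1/n₁+1/n₂)) = √(0.5369·0.4631·0.001348) = √(0.000335162) = 0.0183.
z = (0.5221 − 0.5492)/0.0183 = -0.0271/0.0183 = -1.48.
p-value = P(Z > -1.483) ≈ 0.9309. With α = 0.025, fail to reject H₀.

z = -1.48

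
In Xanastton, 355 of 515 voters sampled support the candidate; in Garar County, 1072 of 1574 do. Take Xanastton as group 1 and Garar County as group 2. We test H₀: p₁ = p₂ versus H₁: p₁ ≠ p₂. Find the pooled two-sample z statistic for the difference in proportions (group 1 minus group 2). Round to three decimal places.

p̂₁ = 355/515 = 0.68932, p̂₂ = 1072/1574 = 0.68107.
Pooled p̂ = (355+1072)/(515+1574) = 1427/2089 = 0.68310.
SE = √(0.216474 × 0.00257707) = 0.02362.
z = (0.68932 − 0.68107)/0.02362 = 0.00825/0.02362 = 0.349.
Two-sided p-value ≈ 2·Φ(−0.349) = 0.7268.

z = 0.349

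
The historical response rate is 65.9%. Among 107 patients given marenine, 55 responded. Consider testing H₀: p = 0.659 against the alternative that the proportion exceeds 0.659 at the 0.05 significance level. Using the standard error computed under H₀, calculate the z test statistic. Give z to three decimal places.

p̂ = 55/107 ≈ 0.514019.
Standard error under H₀: √(0.659×0.341/107) = 0.045828.
z = (0.514019 − 0.659)/0.045828 = -0.144981/0.045828 = -3.164.
p-value = P(Z > -3.164) ≈ 0.9992, so at α = 0.05 we fail to reject H₀.

z = -3.164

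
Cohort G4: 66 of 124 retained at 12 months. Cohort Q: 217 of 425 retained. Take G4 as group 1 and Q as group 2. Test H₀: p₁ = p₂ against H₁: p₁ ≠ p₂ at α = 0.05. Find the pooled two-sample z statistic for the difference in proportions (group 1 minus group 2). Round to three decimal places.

z = 0.425

p̂₁ = 66/124 = 0.53226, p̂₂ = 217/425 = 0.51059.
Pooled p̂ = (66+217)/(124+425) = 283/549 = 0.51548.
SE = √(0.24976 × 0.0104175) = 0.05101.
z = (0.53226 − 0.51059)/0.05101 = 0.02167/0.05101 = 0.425.
p-value = 2·P(Z > 0.425) ≈ 0.6710. With α = 0.05, fail to reject H₀.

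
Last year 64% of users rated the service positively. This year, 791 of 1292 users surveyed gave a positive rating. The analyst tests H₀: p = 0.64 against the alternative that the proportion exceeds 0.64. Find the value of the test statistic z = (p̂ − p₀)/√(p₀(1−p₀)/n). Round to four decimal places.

z = -2.0796

p̂ = 791/1292 ≈ 0.612229.
Standard error under H₀: √(0.64×0.36/1292) = 0.013354.
z = (0.612229 − 0.64)/0.013354 = -0.027771/0.013354 = -2.0796.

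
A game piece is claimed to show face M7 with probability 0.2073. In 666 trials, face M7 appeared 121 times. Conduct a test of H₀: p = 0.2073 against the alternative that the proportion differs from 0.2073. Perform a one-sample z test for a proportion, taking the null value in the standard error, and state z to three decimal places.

p̂ = 121/666 = 0.18168.
Standard error under H₀: √(0.2073×0.7927/666) = 0.01571.
z = (0.18168 − 0.2073)/0.01571 = -0.02562/0.01571 = -1.631.

z = -1.631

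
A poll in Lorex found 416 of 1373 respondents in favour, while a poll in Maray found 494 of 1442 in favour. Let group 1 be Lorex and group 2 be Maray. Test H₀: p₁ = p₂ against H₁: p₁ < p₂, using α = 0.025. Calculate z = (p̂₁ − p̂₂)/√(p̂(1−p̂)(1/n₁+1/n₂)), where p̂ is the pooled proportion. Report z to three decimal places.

p̂₁ = 416/1373 = 0.302986, p̂₂ = 494/1442 = 0.342580.
Pooled p̂ = (416+494)/(1373+1442) = 910/2815 = 0.323268.
SE = √(0.218766 × 0.00142181) = 0.017636.
z = (0.302986 − 0.342580)/0.017636 = -0.039594/0.017636 = -2.245.
p-value = P(Z < -2.245) ≈ 0.0124, so at α = 0.025 we reject H₀.

z = -2.245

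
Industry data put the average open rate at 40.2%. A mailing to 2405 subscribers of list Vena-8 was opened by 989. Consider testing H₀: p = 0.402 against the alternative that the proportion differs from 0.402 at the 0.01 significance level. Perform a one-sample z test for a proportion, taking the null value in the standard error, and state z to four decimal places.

z = 0.9229

p̂ = 989/2405 = 0.411227.
Under H₀, SE = √(0.402·0.598/2405) = √(9.99568e-05) = 0.009998.
z = (0.411227 − 0.402)/0.009998 = 0.009227/0.009998 = 0.9229.
p-value = 2·P(Z > 0.923) ≈ 0.3561, so at α = 0.01 we fail to reject H₀.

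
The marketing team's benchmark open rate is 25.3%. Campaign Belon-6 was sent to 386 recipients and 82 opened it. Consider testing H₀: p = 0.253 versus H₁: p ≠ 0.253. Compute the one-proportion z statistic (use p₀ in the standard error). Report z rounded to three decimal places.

z = -1.833

p̂ = 82/386 ≈ 0.21244.
Standard error under H₀: √(0.253×0.747/386) = 0.02213.
z = (0.21244 − 0.253)/0.02213 = -0.04056/0.02213 = -1.833.
Two-sided p-value ≈ 2·Φ(−1.833) = 0.0668.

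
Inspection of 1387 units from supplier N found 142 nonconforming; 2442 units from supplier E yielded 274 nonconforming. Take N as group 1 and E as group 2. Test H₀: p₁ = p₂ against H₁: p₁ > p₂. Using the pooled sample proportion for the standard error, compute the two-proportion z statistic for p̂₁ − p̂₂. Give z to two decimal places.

z = -0.94

p̂₁ = 142/1387 ≈ 0.10238, p̂₂ = 274/2442 ≈ 0.11220.
Pooled p̂ = (142+274)/(1387+2442) = 416/3829 = 0.10864.
SE = √(0.0968409 × 0.00113048) = 0.01046.
z = (0.10238 − 0.11220)/0.01046 = -0.00982/0.01046 = -0.94.
p-value = P(Z > -0.939) ≈ 0.8261.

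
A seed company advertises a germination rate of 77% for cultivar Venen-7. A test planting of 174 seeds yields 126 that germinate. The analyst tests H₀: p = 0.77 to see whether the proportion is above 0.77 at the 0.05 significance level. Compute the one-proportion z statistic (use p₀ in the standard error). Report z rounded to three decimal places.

z = -1.438

p̂ = 126/174 ≈ 0.72414.
SE = √(p₀(1−p₀)/n) = √(0.1771/174) = 0.03190.
z = (0.72414 − 0.77)/0.03190 = -0.04586/0.03190 = -1.438.
p-value = P(Z > -1.438) ≈ 0.9247; since p > α = 0.05, fail to reject H₀.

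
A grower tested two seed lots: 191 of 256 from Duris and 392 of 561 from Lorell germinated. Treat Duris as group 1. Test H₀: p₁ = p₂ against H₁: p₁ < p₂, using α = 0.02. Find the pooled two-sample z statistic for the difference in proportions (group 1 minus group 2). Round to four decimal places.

p̂₁ = 191/256 ≈ 0.746094, p̂₂ = 392/561 ≈ 0.698752.
Pooled p̂ = (191+392)/(256+561) = 583/817 = 0.713586.
SE = √(0.204381 × 0.00568878) = 0.034098.
z = (0.746094 − 0.698752)/0.034098 = 0.047342/0.034098 = 1.3884.
p-value = P(Z < 1.388) ≈ 0.9175. With α = 0.02, fail to reject H₀.

z = 1.3884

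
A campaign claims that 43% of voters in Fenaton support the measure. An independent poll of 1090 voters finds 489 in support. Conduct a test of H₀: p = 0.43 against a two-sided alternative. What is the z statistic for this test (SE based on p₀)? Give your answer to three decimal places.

z = 1.242

p̂ = 489/1090 = 0.448624.
Standard error under H₀: √(0.43×0.57/1090) = 0.014995.
z = (0.448624 − 0.43)/0.014995 = 0.018624/0.014995 = 1.242.
Two-sided p-value ≈ 2·Φ(−1.242) = 0.2142.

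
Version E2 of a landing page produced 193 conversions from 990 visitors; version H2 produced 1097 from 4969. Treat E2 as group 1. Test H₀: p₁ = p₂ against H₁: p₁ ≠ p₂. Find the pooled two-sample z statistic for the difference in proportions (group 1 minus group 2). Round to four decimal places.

z = -1.8013

p̂₁ = 193/990 ≈ 0.194949, p̂₂ = 1097/4969 ≈ 0.220769.
Pooled p̂ = (193+1097)/(990+4969) = 1290/5959 = 0.216479.
SE = √(p̂(1−p̂)(1/n₁+1/n₂)) = √(0.216479·0.783521·0.00121135) = √(0.000205464) = 0.014334.
z = (0.194949 − 0.220769)/0.014334 = -0.025820/0.014334 = -1.8013.
Two-sided p-value ≈ 2·Φ(−1.801) = 0.0717.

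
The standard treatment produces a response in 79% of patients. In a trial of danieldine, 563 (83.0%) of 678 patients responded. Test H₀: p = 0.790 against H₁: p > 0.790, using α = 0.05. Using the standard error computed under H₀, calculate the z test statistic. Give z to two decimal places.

z = 2.58

p̂ = 563/678 ≈ 0.83038.
Standard error under H₀: √(0.79×0.21/678) = 0.01564.
z = (0.83038 − 0.79)/0.01564 = 0.04038/0.01564 = 2.58.
p-value = P(Z > 2.582) ≈ 0.0049. With α = 0.05, reject H₀.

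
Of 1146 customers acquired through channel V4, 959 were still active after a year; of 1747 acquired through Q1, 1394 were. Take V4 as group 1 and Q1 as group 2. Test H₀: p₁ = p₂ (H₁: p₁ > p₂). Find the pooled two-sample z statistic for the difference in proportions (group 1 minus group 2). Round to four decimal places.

p̂₁ = 959/1146 ≈ 0.8368237, p̂₂ = 1394/1747 ≈ 0.7979393.
Pooled p̂ = (959+1394)/(1146+1747) = 2353/2893 = 0.8133426.
SE = √(0.151816 × 0.00144501) = 0.0148114.
z = (0.8368237 − 0.7979393)/0.0148114 = 0.0388844/0.0148114 = 2.6253.

z = 2.6253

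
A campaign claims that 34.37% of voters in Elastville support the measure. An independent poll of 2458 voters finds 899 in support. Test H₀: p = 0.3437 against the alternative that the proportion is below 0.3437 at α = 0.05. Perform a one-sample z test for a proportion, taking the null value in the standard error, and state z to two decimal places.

p̂ = 899/2458 ≈ 0.36574.
SE = √(p₀(1−p₀)/n) = √(0.22557/2458) = 0.00958.
z = (0.36574 − 0.3437)/0.00958 = 0.02204/0.00958 = 2.30.
p-value = P(Z < 2.301) ≈ 0.9893, so at α = 0.05 we fail to reject H₀.

z = 2.30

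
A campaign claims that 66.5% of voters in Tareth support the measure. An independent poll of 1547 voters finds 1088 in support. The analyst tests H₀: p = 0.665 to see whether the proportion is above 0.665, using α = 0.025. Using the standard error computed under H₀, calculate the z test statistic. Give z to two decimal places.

z = 3.19

p̂ = 1088/1547 = 0.7033.
Standard error under H₀: √(0.665×0.335/1547) = 0.0120.
z = (0.7033 − 0.665)/0.0120 = 0.0383/0.0120 = 3.19.
p-value = P(Z > 3.191) ≈ 0.0007; since p < α = 0.025, reject H₀.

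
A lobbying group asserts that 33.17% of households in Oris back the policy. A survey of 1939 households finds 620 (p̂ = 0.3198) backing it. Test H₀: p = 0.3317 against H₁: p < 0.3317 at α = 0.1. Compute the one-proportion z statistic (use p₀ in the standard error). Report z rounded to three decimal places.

z = -1.117

p̂ = 620/1939 = 0.319752.
Under H₀, SE = √(0.3317·0.6683/1939) = √(0.000114324) = 0.010692.
z = (0.319752 − 0.3317)/0.010692 = -0.011948/0.010692 = -1.117.
p-value = P(Z < -1.117) ≈ 0.1319, so at α = 0.1 we fail to reject H₀.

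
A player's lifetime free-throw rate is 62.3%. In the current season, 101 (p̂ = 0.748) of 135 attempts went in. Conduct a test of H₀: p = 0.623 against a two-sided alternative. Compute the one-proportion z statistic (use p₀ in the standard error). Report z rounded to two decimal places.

z = 3.00

p̂ = 101/135 ≈ 0.7481.
Under H₀, SE = √(0.623·0.377/135) = √(0.00173979) = 0.0417.
z = (0.7481 − 0.623)/0.0417 = 0.1251/0.0417 = 3.00.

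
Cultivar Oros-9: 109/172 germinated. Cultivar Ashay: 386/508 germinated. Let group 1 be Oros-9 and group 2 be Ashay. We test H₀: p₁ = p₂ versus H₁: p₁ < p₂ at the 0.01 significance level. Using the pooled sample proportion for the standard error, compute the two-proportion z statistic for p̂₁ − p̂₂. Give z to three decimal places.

p̂₁ = 109/172 = 0.633721, p̂₂ = 386/508 = 0.759843.
Pooled p̂ = (109+386)/(172+508) = 495/680 = 0.727941.
SE = √(0.198043 × 0.00778246) = 0.039259.
z = (0.633721 − 0.759843)/0.039259 = -0.126122/0.039259 = -3.213.
p-value = P(Z < -3.213) ≈ 0.0007; since p < α = 0.01, reject H₀.

z = -3.213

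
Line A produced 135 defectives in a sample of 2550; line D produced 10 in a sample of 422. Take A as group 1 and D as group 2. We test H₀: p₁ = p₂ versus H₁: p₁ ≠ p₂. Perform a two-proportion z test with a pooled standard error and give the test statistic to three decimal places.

p̂₁ = 135/2550 ≈ 0.05294, p̂₂ = 10/422 ≈ 0.02370.
Pooled p̂ = (135+10)/(2550+422) = 145/2972 = 0.04879.
SE = √(p̂(1−p̂)(1/n₁+1/n₂)) = √(0.04879·0.95121·0.00276183) = √(0.000128172) = 0.01132.
z = (0.05294 − 0.02370)/0.01132 = 0.02924/0.01132 = 2.583.

z = 2.583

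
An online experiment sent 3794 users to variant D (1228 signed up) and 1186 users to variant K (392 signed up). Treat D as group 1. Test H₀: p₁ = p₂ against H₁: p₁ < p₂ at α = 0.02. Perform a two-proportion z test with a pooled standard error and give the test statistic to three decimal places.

p̂₁ = 1228/3794 ≈ 0.323669, p̂₂ = 392/1186 ≈ 0.330523.
Pooled p̂ = (1228+392)/(3794+1186) = 1620/4980 = 0.325301.
SE = √(p̂(1−p̂)(1/n₁+1/n₂)) = √(0.325301·0.674699·0.00110674) = √(0.000242909) = 0.015586.
z = (0.323669 − 0.330523)/0.015586 = -0.006854/0.015586 = -0.440.
p-value = P(Z < -0.440) ≈ 0.3301. With α = 0.02, fail to reject H₀.

z = -0.440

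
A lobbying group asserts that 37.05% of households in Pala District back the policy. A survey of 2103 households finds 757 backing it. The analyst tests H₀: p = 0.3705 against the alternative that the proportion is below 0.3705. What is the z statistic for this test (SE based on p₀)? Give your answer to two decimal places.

z = -1.00

p̂ = 757/2103 ≈ 0.3600.
SE = √(p₀(1−p₀)/n) = √(0.23323/2103) = 0.0105.
z = (0.3600 − 0.3705)/0.0105 = -0.0105/0.0105 = -1.00.
p-value = P(Z < -1.001) ≈ 0.1585.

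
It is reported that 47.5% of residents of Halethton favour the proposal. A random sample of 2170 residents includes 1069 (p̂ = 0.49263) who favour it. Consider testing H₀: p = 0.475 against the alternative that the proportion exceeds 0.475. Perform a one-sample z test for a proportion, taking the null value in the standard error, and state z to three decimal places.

p̂ = 1069/2170 = 0.492627.
Under H₀, SE = √(0.475·0.525/2170) = √(0.000114919) = 0.010720.
z = (0.492627 − 0.475)/0.010720 = 0.017627/0.010720 = 1.644.

z = 1.644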